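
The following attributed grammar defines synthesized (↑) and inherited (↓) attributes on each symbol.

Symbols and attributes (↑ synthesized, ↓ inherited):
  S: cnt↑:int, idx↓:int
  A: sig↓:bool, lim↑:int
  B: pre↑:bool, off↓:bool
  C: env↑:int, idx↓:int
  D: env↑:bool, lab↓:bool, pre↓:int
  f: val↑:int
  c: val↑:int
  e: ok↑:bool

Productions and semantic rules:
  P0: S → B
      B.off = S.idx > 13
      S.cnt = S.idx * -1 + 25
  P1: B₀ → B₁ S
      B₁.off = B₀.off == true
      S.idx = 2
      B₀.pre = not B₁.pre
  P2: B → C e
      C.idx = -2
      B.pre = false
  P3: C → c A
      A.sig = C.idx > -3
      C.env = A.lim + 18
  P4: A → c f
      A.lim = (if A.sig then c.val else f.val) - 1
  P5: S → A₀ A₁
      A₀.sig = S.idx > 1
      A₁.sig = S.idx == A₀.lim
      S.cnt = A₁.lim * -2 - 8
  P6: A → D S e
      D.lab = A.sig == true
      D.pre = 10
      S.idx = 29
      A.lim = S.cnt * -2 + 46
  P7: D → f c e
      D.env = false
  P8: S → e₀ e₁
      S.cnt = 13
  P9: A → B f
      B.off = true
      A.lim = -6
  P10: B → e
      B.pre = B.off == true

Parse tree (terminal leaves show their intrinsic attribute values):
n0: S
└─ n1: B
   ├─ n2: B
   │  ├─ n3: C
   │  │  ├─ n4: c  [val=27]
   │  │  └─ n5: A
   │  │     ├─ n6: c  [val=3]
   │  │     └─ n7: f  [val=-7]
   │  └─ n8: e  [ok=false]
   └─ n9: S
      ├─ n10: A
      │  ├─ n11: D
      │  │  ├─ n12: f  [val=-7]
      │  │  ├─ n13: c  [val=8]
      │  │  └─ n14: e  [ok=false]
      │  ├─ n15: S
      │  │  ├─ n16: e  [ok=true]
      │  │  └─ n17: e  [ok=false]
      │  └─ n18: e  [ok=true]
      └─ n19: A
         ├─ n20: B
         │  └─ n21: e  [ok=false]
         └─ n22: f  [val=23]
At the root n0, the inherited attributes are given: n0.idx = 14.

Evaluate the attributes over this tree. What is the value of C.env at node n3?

20

1. n0.idx = 14  [given at root]
2. n1.off = true  [S.idx > 13]
3. n2.off = true  [B₀.off == true]
4. n3.idx = -2  [-2]
5. n4.val = 27  [terminal]
6. n5.sig = true  [C.idx > -3]
7. n6.val = 3  [terminal]
8. n7.val = -7  [terminal]
9. n5.lim = 2  [(if A.sig then c.val else f.val) - 1]
10. n3.env = 20  [A.lim + 18]
11. n8.ok = false  [terminal]
12. n2.pre = false  [false]
13. n9.idx = 2  [2]
14. n10.sig = true  [S.idx > 1]
15. n11.lab = true  [A.sig == true]
16. n11.pre = 10  [10]
17. n12.val = -7  [terminal]
18. n13.val = 8  [terminal]
19. n14.ok = false  [terminal]
20. n11.env = false  [false]
21. n15.idx = 29  [29]
22. n16.ok = true  [terminal]
23. n17.ok = false  [terminal]
24. n15.cnt = 13  [13]
25. n18.ok = true  [terminal]
26. n10.lim = 20  [S.cnt * -2 + 46]
27. n19.sig = false  [S.idx == A₀.lim]
28. n20.off = true  [true]
29. n21.ok = false  [terminal]
30. n20.pre = true  [B.off == true]
31. n22.val = 23  [terminal]
32. n19.lim = -6  [-6]
33. n9.cnt = 4  [A₁.lim * -2 - 8]
34. n1.pre = true  [not B₁.pre]
35. n0.cnt = 11  [S.idx * -1 + 25]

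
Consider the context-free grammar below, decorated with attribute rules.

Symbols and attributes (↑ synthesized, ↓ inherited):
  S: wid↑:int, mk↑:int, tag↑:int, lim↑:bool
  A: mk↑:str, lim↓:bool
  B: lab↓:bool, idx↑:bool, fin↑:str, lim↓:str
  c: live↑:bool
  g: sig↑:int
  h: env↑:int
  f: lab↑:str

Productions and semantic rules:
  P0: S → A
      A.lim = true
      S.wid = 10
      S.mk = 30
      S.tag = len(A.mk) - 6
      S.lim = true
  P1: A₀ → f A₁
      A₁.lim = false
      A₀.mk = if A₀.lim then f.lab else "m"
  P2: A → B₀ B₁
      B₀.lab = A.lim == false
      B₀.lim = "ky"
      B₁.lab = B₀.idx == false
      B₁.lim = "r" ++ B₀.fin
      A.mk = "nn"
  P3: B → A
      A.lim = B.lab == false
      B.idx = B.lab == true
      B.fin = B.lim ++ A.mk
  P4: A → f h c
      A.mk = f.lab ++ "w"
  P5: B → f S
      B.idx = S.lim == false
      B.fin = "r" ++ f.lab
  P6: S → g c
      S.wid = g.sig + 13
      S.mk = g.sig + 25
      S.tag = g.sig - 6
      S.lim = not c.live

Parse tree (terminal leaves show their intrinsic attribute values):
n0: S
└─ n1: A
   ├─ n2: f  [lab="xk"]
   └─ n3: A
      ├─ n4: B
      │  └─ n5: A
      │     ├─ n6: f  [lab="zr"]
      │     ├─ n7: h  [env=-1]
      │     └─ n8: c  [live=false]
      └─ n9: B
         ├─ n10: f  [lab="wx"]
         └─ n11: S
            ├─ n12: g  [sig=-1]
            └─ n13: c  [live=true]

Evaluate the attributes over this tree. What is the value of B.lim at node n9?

"rkyzrw"

1. n1.lim = true  [true]
2. n2.lab = "xk"  [terminal]
3. n3.lim = false  [false]
4. n4.lab = true  [A.lim == false]
5. n4.lim = "ky"  ["ky"]
6. n5.lim = false  [B.lab == false]
7. n6.lab = "zr"  [terminal]
8. n7.env = -1  [terminal]
9. n8.live = false  [terminal]
10. n5.mk = "zrw"  [f.lab ++ "w"]
11. n4.idx = true  [B.lab == true]
12. n4.fin = "kyzrw"  [B.lim ++ A.mk]
13. n9.lab = false  [B₀.idx == false]
14. n9.lim = "rkyzrw"  ["r" ++ B₀.fin]
15. n10.lab = "wx"  [terminal]
16. n12.sig = -1  [terminal]
17. n13.live = true  [terminal]
18. n11.wid = 12  [g.sig + 13]
19. n11.mk = 24  [g.sig + 25]
20. n11.tag = -7  [g.sig - 6]
21. n11.lim = false  [not c.live]
22. n9.idx = true  [S.lim == false]
23. n9.fin = "rwx"  ["r" ++ f.lab]
24. n3.mk = "nn"  ["nn"]
25. n1.mk = "xk"  [if A₀.lim then f.lab else "m"]
26. n0.wid = 10  [10]
27. n0.mk = 30  [30]
28. n0.tag = -4  [len(A.mk) - 6]
29. n0.lim = true  [true]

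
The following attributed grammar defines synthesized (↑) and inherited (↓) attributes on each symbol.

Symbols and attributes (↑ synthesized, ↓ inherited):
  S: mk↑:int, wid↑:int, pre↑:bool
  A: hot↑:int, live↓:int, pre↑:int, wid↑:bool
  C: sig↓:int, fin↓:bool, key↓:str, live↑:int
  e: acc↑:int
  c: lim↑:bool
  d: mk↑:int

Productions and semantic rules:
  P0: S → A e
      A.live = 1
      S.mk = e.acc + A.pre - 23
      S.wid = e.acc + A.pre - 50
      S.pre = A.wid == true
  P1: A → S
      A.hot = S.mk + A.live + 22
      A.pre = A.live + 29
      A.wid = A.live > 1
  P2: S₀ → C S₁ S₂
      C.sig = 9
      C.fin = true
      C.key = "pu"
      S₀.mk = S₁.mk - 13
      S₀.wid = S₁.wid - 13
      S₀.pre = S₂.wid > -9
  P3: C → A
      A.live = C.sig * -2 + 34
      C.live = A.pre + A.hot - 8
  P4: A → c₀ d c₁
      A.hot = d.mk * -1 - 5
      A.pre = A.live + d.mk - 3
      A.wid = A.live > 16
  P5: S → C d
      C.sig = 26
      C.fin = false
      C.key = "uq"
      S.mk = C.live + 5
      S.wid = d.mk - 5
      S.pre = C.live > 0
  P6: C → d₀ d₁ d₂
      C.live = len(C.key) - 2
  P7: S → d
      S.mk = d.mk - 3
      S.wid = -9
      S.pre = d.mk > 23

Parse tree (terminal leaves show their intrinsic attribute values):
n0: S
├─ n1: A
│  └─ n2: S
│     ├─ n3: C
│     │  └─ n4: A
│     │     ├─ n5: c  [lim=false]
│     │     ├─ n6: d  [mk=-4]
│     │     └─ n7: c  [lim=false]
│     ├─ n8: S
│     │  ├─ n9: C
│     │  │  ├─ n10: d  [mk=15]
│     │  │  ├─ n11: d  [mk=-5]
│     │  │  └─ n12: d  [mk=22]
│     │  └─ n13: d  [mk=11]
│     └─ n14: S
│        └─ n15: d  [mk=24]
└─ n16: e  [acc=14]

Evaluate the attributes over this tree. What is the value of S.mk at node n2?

-8

1. n1.live = 1  [1]
2. n3.sig = 9  [9]
3. n3.fin = true  [true]
4. n3.key = "pu"  ["pu"]
5. n4.live = 16  [C.sig * -2 + 34]
6. n5.lim = false  [terminal]
7. n6.mk = -4  [terminal]
8. n7.lim = false  [terminal]
9. n4.hot = -1  [d.mk * -1 - 5]
10. n4.pre = 9  [A.live + d.mk - 3]
11. n4.wid = false  [A.live > 16]
12. n3.live = 0  [A.pre + A.hot - 8]
13. n9.sig = 26  [26]
14. n9.fin = false  [false]
15. n9.key = "uq"  ["uq"]
16. n10.mk = 15  [terminal]
17. n11.mk = -5  [terminal]
18. n12.mk = 22  [terminal]
19. n9.live = 0  [len(C.key) - 2]
20. n13.mk = 11  [terminal]
21. n8.mk = 5  [C.live + 5]
22. n8.wid = 6  [d.mk - 5]
23. n8.pre = false  [C.live > 0]
24. n15.mk = 24  [terminal]
25. n14.mk = 21  [d.mk - 3]
26. n14.wid = -9  [-9]
27. n14.pre = true  [d.mk > 23]
28. n2.mk = -8  [S₁.mk - 13]
29. n2.wid = -7  [S₁.wid - 13]
30. n2.pre = false  [S₂.wid > -9]
31. n1.hot = 15  [S.mk + A.live + 22]
32. n1.pre = 30  [A.live + 29]
33. n1.wid = false  [A.live > 1]
34. n16.acc = 14  [terminal]
35. n0.mk = 21  [e.acc + A.pre - 23]
36. n0.wid = -6  [e.acc + A.pre - 50]
37. n0.pre = false  [A.wid == true]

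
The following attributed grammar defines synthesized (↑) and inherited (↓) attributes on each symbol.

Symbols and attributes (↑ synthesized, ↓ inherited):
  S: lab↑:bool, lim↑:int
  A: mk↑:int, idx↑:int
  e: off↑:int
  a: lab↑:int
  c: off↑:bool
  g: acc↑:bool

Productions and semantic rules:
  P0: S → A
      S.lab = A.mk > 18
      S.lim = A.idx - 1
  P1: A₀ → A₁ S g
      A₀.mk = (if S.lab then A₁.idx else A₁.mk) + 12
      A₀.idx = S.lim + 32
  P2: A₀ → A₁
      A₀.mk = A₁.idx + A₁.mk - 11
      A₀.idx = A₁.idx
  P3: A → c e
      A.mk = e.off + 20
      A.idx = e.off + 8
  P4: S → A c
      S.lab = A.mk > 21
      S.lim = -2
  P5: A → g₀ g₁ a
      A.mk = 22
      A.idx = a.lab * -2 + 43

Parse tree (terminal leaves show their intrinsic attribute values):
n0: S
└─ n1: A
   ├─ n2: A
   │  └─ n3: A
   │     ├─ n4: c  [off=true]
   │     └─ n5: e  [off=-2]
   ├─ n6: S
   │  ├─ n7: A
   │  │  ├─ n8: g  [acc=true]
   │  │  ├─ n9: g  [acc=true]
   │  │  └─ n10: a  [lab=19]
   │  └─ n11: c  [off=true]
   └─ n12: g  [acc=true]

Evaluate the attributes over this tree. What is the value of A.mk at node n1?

18

1. n4.off = true  [terminal]
2. n5.off = -2  [terminal]
3. n3.mk = 18  [e.off + 20]
4. n3.idx = 6  [e.off + 8]
5. n2.mk = 13  [A₁.idx + A₁.mk - 11]
6. n2.idx = 6  [A₁.idx]
7. n8.acc = true  [terminal]
8. n9.acc = true  [terminal]
9. n10.lab = 19  [terminal]
10. n7.mk = 22  [22]
11. n7.idx = 5  [a.lab * -2 + 43]
12. n11.off = true  [terminal]
13. n6.lab = true  [A.mk > 21]
14. n6.lim = -2  [-2]
15. n12.acc = true  [terminal]
16. n1.mk = 18  [(if S.lab then A₁.idx else A₁.mk) + 12]
17. n1.idx = 30  [S.lim + 32]
18. n0.lab = false  [A.mk > 18]
19. n0.lim = 29  [A.idx - 1]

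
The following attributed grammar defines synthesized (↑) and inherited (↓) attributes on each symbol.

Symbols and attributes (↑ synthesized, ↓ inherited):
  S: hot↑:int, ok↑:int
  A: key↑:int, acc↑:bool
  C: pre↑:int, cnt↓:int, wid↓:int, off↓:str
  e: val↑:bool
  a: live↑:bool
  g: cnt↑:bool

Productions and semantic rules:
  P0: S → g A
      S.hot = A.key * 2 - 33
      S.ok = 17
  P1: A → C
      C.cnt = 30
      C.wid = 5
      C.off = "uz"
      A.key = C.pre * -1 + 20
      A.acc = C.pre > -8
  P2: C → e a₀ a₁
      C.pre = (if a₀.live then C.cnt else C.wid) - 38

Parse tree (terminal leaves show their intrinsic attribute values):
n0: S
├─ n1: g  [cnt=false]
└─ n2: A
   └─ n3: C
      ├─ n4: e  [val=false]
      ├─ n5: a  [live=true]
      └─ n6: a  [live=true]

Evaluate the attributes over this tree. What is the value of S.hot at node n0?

23

1. n1.cnt = false  [terminal]
2. n3.cnt = 30  [30]
3. n3.wid = 5  [5]
4. n3.off = "uz"  ["uz"]
5. n4.val = false  [terminal]
6. n5.live = true  [terminal]
7. n6.live = true  [terminal]
8. n3.pre = -8  [(if a₀.live then C.cnt else C.wid) - 38]
9. n2.key = 28  [C.pre * -1 + 20]
10. n2.acc = false  [C.pre > -8]
11. n0.hot = 23  [A.key * 2 - 33]
12. n0.ok = 17  [17]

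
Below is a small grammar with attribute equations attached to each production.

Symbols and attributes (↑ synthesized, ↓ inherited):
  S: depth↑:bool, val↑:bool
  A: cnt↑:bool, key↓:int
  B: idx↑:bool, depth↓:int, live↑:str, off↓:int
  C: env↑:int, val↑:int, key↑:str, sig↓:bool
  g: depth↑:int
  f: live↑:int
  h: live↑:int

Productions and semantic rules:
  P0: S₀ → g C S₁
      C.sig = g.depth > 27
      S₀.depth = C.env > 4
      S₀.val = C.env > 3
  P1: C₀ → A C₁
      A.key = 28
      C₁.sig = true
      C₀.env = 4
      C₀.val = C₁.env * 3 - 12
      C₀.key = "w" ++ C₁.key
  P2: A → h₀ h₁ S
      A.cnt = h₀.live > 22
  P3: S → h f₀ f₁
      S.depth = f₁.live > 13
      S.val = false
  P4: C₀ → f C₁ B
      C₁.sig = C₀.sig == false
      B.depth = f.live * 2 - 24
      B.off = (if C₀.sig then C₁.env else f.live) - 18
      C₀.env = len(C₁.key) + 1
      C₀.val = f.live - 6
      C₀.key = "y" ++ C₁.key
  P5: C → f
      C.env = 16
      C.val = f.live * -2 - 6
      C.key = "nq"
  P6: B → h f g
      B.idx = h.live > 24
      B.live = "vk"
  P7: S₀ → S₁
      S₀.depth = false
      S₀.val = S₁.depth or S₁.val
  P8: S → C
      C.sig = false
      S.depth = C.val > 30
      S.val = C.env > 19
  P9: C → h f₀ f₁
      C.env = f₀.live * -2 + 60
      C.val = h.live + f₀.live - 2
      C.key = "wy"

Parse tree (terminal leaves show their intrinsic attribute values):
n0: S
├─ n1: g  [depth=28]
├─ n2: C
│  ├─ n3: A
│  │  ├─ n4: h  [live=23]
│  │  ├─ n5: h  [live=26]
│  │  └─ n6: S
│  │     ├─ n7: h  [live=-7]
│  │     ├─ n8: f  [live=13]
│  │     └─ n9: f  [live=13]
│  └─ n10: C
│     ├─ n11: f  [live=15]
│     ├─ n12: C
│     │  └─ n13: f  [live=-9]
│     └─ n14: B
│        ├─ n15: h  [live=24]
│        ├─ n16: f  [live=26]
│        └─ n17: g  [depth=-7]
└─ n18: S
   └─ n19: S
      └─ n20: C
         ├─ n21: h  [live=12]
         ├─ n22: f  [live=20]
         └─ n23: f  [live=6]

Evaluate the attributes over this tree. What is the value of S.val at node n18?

true

1. n1.depth = 28  [terminal]
2. n2.sig = true  [g.depth > 27]
3. n3.key = 28  [28]
4. n4.live = 23  [terminal]
5. n5.live = 26  [terminal]
6. n7.live = -7  [terminal]
7. n8.live = 13  [terminal]
8. n9.live = 13  [terminal]
9. n6.depth = false  [f₁.live > 13]
10. n6.val = false  [false]
11. n3.cnt = true  [h₀.live > 22]
12. n10.sig = true  [true]
13. n11.live = 15  [terminal]
14. n12.sig = false  [C₀.sig == false]
15. n13.live = -9  [terminal]
16. n12.env = 16  [16]
17. n12.val = 12  [f.live * -2 - 6]
18. n12.key = "nq"  ["nq"]
19. n14.depth = 6  [f.live * 2 - 24]
20. n14.off = -2  [(if C₀.sig then C₁.env else f.live) - 18]
21. n15.live = 24  [terminal]
22. n16.live = 26  [terminal]
23. n17.depth = -7  [terminal]
24. n14.idx = false  [h.live > 24]
25. n14.live = "vk"  ["vk"]
26. n10.env = 3  [len(C₁.key) + 1]
27. n10.val = 9  [f.live - 6]
28. n10.key = "ynq"  ["y" ++ C₁.key]
29. n2.env = 4  [4]
30. n2.val = -3  [C₁.env * 3 - 12]
31. n2.key = "wynq"  ["w" ++ C₁.key]
32. n20.sig = false  [false]
33. n21.live = 12  [terminal]
34. n22.live = 20  [terminal]
35. n23.live = 6  [terminal]
36. n20.env = 20  [f₀.live * -2 + 60]
37. n20.val = 30  [h.live + f₀.live - 2]
38. n20.key = "wy"  ["wy"]
39. n19.depth = false  [C.val > 30]
40. n19.val = true  [C.env > 19]
41. n18.depth = false  [false]
42. n18.val = true  [S₁.depth or S₁.val]
43. n0.depth = false  [C.env > 4]
44. n0.val = true  [C.env > 3]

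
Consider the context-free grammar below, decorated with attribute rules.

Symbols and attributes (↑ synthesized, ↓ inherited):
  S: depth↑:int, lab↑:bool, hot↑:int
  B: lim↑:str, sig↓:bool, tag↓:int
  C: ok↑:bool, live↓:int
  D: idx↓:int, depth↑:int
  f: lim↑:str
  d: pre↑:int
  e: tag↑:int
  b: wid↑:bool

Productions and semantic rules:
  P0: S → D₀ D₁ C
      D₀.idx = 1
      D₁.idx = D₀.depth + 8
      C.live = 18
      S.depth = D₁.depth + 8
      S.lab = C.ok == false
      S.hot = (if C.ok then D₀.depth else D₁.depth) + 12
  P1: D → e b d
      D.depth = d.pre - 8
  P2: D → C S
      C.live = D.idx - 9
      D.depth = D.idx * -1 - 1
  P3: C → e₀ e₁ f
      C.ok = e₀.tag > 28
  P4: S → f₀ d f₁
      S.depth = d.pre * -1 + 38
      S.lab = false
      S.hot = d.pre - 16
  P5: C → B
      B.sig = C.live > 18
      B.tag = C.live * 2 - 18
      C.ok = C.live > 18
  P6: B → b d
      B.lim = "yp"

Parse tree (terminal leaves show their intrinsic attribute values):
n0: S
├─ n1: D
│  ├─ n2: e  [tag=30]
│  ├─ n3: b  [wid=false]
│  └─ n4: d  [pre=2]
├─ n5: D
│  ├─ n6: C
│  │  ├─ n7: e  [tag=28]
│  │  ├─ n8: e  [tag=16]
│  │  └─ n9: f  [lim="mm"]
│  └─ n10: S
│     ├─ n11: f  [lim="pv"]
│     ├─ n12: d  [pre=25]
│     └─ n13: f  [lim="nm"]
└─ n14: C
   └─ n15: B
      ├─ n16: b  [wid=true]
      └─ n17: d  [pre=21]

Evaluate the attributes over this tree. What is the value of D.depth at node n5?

-3

1. n1.idx = 1  [1]
2. n2.tag = 30  [terminal]
3. n3.wid = false  [terminal]
4. n4.pre = 2  [terminal]
5. n1.depth = -6  [d.pre - 8]
6. n5.idx = 2  [D₀.depth + 8]
7. n6.live = -7  [D.idx - 9]
8. n7.tag = 28  [terminal]
9. n8.tag = 16  [terminal]
10. n9.lim = "mm"  [terminal]
11. n6.ok = false  [e₀.tag > 28]
12. n11.lim = "pv"  [terminal]
13. n12.pre = 25  [terminal]
14. n13.lim = "nm"  [terminal]
15. n10.depth = 13  [d.pre * -1 + 38]
16. n10.lab = false  [false]
17. n10.hot = 9  [d.pre - 16]
18. n5.depth = -3  [D.idx * -1 - 1]
19. n14.live = 18  [18]
20. n15.sig = false  [C.live > 18]
21. n15.tag = 18  [C.live * 2 - 18]
22. n16.wid = true  [terminal]
23. n17.pre = 21  [terminal]
24. n15.lim = "yp"  ["yp"]
25. n14.ok = false  [C.live > 18]
26. n0.depth = 5  [D₁.depth + 8]
27. n0.lab = true  [C.ok == false]
28. n0.hot = 9  [(if C.ok then D₀.depth else D₁.depth) + 12]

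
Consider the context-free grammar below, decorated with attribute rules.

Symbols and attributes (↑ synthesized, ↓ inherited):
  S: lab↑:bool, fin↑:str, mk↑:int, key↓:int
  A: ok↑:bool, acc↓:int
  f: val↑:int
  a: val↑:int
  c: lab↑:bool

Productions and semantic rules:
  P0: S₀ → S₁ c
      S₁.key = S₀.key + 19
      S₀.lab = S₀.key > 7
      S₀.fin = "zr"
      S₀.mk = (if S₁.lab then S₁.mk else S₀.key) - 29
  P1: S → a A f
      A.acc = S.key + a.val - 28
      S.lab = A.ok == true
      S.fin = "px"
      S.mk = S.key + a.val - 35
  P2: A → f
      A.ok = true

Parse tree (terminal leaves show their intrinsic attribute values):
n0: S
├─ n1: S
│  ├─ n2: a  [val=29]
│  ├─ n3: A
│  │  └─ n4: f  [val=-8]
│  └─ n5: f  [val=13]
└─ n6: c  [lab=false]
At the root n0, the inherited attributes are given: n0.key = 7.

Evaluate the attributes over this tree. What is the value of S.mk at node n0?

-9

1. n0.key = 7  [given at root]
2. n1.key = 26  [S₀.key + 19]
3. n2.val = 29  [terminal]
4. n3.acc = 27  [S.key + a.val - 28]
5. n4.val = -8  [terminal]
6. n3.ok = true  [true]
7. n5.val = 13  [terminal]
8. n1.lab = true  [A.ok == true]
9. n1.fin = "px"  ["px"]
10. n1.mk = 20  [S.key + a.val - 35]
11. n6.lab = false  [terminal]
12. n0.lab = false  [S₀.key > 7]
13. n0.fin = "zr"  ["zr"]
14. n0.mk = -9  [(if S₁.lab then S₁.mk else S₀.key) - 29]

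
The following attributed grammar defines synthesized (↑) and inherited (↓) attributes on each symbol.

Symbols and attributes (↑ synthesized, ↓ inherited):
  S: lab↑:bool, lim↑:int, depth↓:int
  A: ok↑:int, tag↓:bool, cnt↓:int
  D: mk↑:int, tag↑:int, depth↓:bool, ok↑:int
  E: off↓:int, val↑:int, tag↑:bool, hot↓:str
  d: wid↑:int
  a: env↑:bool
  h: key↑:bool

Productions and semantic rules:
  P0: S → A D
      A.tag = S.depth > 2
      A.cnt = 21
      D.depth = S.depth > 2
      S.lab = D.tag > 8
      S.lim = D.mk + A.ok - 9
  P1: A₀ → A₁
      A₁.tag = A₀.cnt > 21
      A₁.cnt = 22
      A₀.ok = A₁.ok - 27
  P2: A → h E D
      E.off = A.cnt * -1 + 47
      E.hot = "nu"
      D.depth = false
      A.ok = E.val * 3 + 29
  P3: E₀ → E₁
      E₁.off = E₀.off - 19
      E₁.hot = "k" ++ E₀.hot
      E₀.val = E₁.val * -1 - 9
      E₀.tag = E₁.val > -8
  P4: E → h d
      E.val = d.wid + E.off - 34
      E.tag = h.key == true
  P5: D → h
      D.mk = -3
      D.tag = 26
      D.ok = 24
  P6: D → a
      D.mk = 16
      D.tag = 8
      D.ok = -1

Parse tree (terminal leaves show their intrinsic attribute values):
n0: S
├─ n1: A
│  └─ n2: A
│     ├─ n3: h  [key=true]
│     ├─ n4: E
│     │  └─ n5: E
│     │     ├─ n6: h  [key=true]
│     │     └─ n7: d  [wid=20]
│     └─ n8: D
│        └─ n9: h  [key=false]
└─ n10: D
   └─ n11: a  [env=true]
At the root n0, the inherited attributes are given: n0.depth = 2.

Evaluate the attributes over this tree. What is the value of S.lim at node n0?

6

1. n0.depth = 2  [given at root]
2. n1.tag = false  [S.depth > 2]
3. n1.cnt = 21  [21]
4. n2.tag = false  [A₀.cnt > 21]
5. n2.cnt = 22  [22]
6. n3.key = true  [terminal]
7. n4.off = 25  [A.cnt * -1 + 47]
8. n4.hot = "nu"  ["nu"]
9. n5.off = 6  [E₀.off - 19]
10. n5.hot = "knu"  ["k" ++ E₀.hot]
11. n6.key = true  [terminal]
12. n7.wid = 20  [terminal]
13. n5.val = -8  [d.wid + E.off - 34]
14. n5.tag = true  [h.key == true]
15. n4.val = -1  [E₁.val * -1 - 9]
16. n4.tag = false  [E₁.val > -8]
17. n8.depth = false  [false]
18. n9.key = false  [terminal]
19. n8.mk = -3  [-3]
20. n8.tag = 26  [26]
21. n8.ok = 24  [24]
22. n2.ok = 26  [E.val * 3 + 29]
23. n1.ok = -1  [A₁.ok - 27]
24. n10.depth = false  [S.depth > 2]
25. n11.env = true  [terminal]
26. n10.mk = 16  [16]
27. n10.tag = 8  [8]
28. n10.ok = -1  [-1]
29. n0.lab = false  [D.tag > 8]
30. n0.lim = 6  [D.mk + A.ok - 9]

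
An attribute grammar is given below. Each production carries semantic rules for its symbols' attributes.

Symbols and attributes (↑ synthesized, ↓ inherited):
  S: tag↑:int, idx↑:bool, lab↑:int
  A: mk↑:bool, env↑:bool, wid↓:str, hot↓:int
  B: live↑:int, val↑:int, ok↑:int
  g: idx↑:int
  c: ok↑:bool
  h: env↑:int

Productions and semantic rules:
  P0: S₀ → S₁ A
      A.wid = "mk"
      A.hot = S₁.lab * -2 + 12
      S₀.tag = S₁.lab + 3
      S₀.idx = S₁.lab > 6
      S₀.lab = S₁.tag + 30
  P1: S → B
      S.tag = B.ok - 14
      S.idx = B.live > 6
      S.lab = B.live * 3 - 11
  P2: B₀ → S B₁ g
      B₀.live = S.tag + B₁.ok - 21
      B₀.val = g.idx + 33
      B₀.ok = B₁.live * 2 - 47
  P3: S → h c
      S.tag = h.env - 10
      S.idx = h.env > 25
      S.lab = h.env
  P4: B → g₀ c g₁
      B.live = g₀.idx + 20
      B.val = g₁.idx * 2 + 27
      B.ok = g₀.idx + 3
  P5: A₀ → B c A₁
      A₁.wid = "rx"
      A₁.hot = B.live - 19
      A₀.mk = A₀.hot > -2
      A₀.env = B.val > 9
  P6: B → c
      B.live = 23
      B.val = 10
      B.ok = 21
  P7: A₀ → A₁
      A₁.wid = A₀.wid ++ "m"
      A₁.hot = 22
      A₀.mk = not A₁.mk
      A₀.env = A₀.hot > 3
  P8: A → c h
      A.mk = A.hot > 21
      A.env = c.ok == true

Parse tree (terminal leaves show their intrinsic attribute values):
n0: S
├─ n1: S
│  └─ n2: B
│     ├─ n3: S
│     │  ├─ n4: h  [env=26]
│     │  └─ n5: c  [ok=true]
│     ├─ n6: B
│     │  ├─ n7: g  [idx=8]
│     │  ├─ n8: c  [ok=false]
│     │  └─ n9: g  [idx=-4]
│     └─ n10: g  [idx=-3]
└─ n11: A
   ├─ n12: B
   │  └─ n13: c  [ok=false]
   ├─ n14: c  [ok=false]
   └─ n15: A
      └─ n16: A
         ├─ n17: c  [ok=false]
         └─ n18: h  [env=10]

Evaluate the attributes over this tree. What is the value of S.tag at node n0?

10

1. n4.env = 26  [terminal]
2. n5.ok = true  [terminal]
3. n3.tag = 16  [h.env - 10]
4. n3.idx = true  [h.env > 25]
5. n3.lab = 26  [h.env]
6. n7.idx = 8  [terminal]
7. n8.ok = false  [terminal]
8. n9.idx = -4  [terminal]
9. n6.live = 28  [g₀.idx + 20]
10. n6.val = 19  [g₁.idx * 2 + 27]
11. n6.ok = 11  [g₀.idx + 3]
12. n10.idx = -3  [terminal]
13. n2.live = 6  [S.tag + B₁.ok - 21]
14. n2.val = 30  [g.idx + 33]
15. n2.ok = 9  [B₁.live * 2 - 47]
16. n1.tag = -5  [B.ok - 14]
17. n1.idx = false  [B.live > 6]
18. n1.lab = 7  [B.live * 3 - 11]
19. n11.wid = "mk"  ["mk"]
20. n11.hot = -2  [S₁.lab * -2 + 12]
21. n13.ok = false  [terminal]
22. n12.live = 23  [23]
23. n12.val = 10  [10]
24. n12.ok = 21  [21]
25. n14.ok = false  [terminal]
26. n15.wid = "rx"  ["rx"]
27. n15.hot = 4  [B.live - 19]
28. n16.wid = "rxm"  [A₀.wid ++ "m"]
29. n16.hot = 22  [22]
30. n17.ok = false  [terminal]
31. n18.env = 10  [terminal]
32. n16.mk = true  [A.hot > 21]
33. n16.env = false  [c.ok == true]
34. n15.mk = false  [not A₁.mk]
35. n15.env = true  [A₀.hot > 3]
36. n11.mk = false  [A₀.hot > -2]
37. n11.env = true  [B.val > 9]
38. n0.tag = 10  [S₁.lab + 3]
39. n0.idx = true  [S₁.lab > 6]
40. n0.lab = 25  [S₁.tag + 30]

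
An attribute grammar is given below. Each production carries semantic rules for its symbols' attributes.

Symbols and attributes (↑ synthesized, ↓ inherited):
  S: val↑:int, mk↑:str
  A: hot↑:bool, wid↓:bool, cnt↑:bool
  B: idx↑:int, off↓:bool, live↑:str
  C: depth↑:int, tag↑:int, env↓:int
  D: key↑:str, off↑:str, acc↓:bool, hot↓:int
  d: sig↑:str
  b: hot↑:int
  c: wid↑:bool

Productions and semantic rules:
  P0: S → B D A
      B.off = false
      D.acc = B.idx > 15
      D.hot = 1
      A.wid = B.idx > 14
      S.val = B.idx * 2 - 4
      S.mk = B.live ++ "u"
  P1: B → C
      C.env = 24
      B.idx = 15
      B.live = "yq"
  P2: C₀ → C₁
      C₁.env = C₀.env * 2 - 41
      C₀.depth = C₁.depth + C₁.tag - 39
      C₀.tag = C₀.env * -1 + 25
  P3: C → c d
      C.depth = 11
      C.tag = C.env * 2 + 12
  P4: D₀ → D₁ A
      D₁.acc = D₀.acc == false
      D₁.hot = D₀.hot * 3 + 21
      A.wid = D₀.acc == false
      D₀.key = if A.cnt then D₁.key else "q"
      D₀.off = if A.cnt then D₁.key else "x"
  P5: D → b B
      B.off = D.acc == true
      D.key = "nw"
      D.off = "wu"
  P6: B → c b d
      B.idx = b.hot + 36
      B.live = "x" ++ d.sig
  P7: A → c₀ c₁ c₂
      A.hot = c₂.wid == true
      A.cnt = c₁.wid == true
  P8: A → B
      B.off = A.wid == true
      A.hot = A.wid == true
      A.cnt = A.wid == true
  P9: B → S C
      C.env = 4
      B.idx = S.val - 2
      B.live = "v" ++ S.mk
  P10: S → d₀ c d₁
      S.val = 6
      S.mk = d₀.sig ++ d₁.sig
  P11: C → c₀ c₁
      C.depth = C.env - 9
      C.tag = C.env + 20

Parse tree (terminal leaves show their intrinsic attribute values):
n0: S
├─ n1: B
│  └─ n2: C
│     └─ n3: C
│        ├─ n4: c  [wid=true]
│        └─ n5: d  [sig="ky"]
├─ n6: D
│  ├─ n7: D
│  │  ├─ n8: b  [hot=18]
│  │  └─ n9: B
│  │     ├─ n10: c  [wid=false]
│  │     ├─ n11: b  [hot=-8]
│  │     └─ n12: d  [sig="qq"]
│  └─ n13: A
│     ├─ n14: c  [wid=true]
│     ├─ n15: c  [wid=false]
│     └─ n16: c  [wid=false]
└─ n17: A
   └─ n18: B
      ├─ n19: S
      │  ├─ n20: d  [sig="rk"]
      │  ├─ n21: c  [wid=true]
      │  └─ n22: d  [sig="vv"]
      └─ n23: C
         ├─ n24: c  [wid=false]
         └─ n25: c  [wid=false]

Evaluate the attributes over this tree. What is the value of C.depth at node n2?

-2

1. n1.off = false  [false]
2. n2.env = 24  [24]
3. n3.env = 7  [C₀.env * 2 - 41]
4. n4.wid = true  [terminal]
5. n5.sig = "ky"  [terminal]
6. n3.depth = 11  [11]
7. n3.tag = 26  [C.env * 2 + 12]
8. n2.depth = -2  [C₁.depth + C₁.tag - 39]
9. n2.tag = 1  [C₀.env * -1 + 25]
10. n1.idx = 15  [15]
11. n1.live = "yq"  ["yq"]
12. n6.acc = false  [B.idx > 15]
13. n6.hot = 1  [1]
14. n7.acc = true  [D₀.acc == false]
15. n7.hot = 24  [D₀.hot * 3 + 21]
16. n8.hot = 18  [terminal]
17. n9.off = true  [D.acc == true]
18. n10.wid = false  [terminal]
19. n11.hot = -8  [terminal]
20. n12.sig = "qq"  [terminal]
21. n9.idx = 28  [b.hot + 36]
22. n9.live = "xqq"  ["x" ++ d.sig]
23. n7.key = "nw"  ["nw"]
24. n7.off = "wu"  ["wu"]
25. n13.wid = true  [D₀.acc == false]
26. n14.wid = true  [terminal]
27. n15.wid = false  [terminal]
28. n16.wid = false  [terminal]
29. n13.hot = false  [c₂.wid == true]
30. n13.cnt = false  [c₁.wid == true]
31. n6.key = "q"  [if A.cnt then D₁.key else "q"]
32. n6.off = "x"  [if A.cnt then D₁.key else "x"]
33. n17.wid = true  [B.idx > 14]
34. n18.off = true  [A.wid == true]
35. n20.sig = "rk"  [terminal]
36. n21.wid = true  [terminal]
37. n22.sig = "vv"  [terminal]
38. n19.val = 6  [6]
39. n19.mk = "rkvv"  [d₀.sig ++ d₁.sig]
40. n23.env = 4  [4]
41. n24.wid = false  [terminal]
42. n25.wid = false  [terminal]
43. n23.depth = -5  [C.env - 9]
44. n23.tag = 24  [C.env + 20]
45. n18.idx = 4  [S.val - 2]
46. n18.live = "vrkvv"  ["v" ++ S.mk]
47. n17.hot = true  [A.wid == true]
48. n17.cnt = true  [A.wid == true]
49. n0.val = 26  [B.idx * 2 - 4]
50. n0.mk = "yqu"  [B.live ++ "u"]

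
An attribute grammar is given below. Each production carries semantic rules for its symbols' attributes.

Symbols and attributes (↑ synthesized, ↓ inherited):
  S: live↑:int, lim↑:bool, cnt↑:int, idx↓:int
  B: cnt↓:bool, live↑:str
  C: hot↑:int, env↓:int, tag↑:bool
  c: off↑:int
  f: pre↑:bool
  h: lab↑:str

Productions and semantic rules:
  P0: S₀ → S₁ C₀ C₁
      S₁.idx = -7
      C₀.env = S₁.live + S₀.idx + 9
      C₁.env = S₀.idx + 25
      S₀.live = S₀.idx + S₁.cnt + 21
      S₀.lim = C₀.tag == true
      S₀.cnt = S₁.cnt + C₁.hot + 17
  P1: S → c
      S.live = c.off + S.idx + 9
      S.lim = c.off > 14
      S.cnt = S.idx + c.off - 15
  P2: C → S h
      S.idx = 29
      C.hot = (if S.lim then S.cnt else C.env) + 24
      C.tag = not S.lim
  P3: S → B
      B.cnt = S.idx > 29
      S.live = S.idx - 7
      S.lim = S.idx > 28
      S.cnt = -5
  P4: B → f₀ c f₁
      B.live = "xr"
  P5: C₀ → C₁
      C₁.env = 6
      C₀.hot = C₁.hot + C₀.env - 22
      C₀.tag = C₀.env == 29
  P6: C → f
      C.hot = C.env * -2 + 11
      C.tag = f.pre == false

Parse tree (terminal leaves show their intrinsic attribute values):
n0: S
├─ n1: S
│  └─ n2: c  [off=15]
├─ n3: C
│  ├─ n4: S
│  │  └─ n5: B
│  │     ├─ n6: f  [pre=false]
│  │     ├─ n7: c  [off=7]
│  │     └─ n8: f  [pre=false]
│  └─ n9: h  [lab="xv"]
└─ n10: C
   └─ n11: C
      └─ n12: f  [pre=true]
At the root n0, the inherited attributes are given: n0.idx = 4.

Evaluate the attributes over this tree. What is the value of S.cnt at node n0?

16

1. n0.idx = 4  [given at root]
2. n1.idx = -7  [-7]
3. n2.off = 15  [terminal]
4. n1.live = 17  [c.off + S.idx + 9]
5. n1.lim = true  [c.off > 14]
6. n1.cnt = -7  [S.idx + c.off - 15]
7. n3.env = 30  [S₁.live + S₀.idx + 9]
8. n4.idx = 29  [29]
9. n5.cnt = false  [S.idx > 29]
10. n6.pre = false  [terminal]
11. n7.off = 7  [terminal]
12. n8.pre = false  [terminal]
13. n5.live = "xr"  ["xr"]
14. n4.live = 22  [S.idx - 7]
15. n4.lim = true  [S.idx > 28]
16. n4.cnt = -5  [-5]
17. n9.lab = "xv"  [terminal]
18. n3.hot = 19  [(if S.lim then S.cnt else C.env) + 24]
19. n3.tag = false  [not S.lim]
20. n10.env = 29  [S₀.idx + 25]
21. n11.env = 6  [6]
22. n12.pre = true  [terminal]
23. n11.hot = -1  [C.env * -2 + 11]
24. n11.tag = false  [f.pre == false]
25. n10.hot = 6  [C₁.hot + C₀.env - 22]
26. n10.tag = true  [C₀.env == 29]
27. n0.live = 18  [S₀.idx + S₁.cnt + 21]
28. n0.lim = false  [C₀.tag == true]
29. n0.cnt = 16  [S₁.cnt + C₁.hot + 17]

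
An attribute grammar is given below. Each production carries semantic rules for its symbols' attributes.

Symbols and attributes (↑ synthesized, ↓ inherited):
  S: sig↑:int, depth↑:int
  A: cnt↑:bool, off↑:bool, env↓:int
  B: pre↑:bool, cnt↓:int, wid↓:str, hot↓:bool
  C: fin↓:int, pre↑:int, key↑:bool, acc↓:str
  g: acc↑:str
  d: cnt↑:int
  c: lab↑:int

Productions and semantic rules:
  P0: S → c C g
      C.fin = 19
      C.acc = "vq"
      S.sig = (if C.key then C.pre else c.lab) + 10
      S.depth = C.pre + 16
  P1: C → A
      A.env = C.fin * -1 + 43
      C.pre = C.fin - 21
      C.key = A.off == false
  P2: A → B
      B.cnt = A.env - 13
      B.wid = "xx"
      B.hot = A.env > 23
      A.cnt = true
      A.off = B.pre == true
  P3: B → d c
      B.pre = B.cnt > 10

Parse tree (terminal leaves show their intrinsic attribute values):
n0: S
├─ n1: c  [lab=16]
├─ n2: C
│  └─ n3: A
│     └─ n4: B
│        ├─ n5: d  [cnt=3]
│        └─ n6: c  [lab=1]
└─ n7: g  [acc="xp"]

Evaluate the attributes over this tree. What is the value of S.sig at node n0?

1. n1.lab = 16  [terminal]
2. n2.fin = 19  [19]
3. n2.acc = "vq"  ["vq"]
4. n3.env = 24  [C.fin * -1 + 43]
5. n4.cnt = 11  [A.env - 13]
6. n4.wid = "xx"  ["xx"]
7. n4.hot = true  [A.env > 23]
8. n5.cnt = 3  [terminal]
9. n6.lab = 1  [terminal]
10. n4.pre = true  [B.cnt > 10]
11. n3.cnt = true  [true]
12. n3.off = true  [B.pre == true]
13. n2.pre = -2  [C.fin - 21]
14. n2.key = false  [A.off == false]
15. n7.acc = "xp"  [terminal]
16. n0.sig = 26  [(if C.key then C.pre else c.lab) + 10]
17. n0.depth = 14  [C.pre + 16]

26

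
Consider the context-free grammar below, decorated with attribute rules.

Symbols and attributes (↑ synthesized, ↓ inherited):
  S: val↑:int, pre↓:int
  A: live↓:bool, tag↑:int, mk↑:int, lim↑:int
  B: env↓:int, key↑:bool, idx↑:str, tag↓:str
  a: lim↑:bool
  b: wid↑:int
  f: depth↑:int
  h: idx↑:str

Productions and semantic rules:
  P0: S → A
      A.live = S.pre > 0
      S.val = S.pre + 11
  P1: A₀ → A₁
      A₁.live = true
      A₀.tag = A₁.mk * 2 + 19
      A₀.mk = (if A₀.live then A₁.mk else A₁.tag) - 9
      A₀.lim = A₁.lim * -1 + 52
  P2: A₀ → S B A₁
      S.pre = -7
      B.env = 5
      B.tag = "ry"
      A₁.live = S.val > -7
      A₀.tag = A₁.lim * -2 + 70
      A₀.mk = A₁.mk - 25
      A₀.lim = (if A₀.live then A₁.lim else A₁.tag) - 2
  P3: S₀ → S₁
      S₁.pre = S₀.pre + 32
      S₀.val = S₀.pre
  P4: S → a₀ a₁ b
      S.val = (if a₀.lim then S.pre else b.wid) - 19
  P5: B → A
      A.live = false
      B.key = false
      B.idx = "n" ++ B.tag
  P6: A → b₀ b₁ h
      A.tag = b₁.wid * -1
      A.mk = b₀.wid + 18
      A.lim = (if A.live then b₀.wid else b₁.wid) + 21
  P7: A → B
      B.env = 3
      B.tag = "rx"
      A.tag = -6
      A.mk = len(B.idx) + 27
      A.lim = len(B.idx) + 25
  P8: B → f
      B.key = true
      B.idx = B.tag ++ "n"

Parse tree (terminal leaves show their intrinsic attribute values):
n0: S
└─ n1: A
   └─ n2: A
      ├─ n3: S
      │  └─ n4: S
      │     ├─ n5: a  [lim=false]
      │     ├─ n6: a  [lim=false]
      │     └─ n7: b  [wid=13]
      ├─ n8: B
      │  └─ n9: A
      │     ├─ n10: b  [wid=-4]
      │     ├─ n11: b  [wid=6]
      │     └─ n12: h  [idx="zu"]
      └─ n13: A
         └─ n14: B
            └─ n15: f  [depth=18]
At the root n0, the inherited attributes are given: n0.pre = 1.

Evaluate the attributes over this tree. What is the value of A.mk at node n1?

1. n0.pre = 1  [given at root]
2. n1.live = true  [S.pre > 0]
3. n2.live = true  [true]
4. n3.pre = -7  [-7]
5. n4.pre = 25  [S₀.pre + 32]
6. n5.lim = false  [terminal]
7. n6.lim = false  [terminal]
8. n7.wid = 13  [terminal]
9. n4.val = -6  [(if a₀.lim then S.pre else b.wid) - 19]
10. n3.val = -7  [S₀.pre]
11. n8.env = 5  [5]
12. n8.tag = "ry"  ["ry"]
13. n9.live = false  [false]
14. n10.wid = -4  [terminal]
15. n11.wid = 6  [terminal]
16. n12.idx = "zu"  [terminal]
17. n9.tag = -6  [b₁.wid * -1]
18. n9.mk = 14  [b₀.wid + 18]
19. n9.lim = 27  [(if A.live then b₀.wid else b₁.wid) + 21]
20. n8.key = false  [false]
21. n8.idx = "nry"  ["n" ++ B.tag]
22. n13.live = false  [S.val > -7]
23. n14.env = 3  [3]
24. n14.tag = "rx"  ["rx"]
25. n15.depth = 18  [terminal]
26. n14.key = true  [true]
27. n14.idx = "rxn"  [B.tag ++ "n"]
28. n13.tag = -6  [-6]
29. n13.mk = 30  [len(B.idx) + 27]
30. n13.lim = 28  [len(B.idx) + 25]
31. n2.tag = 14  [A₁.lim * -2 + 70]
32. n2.mk = 5  [A₁.mk - 25]
33. n2.lim = 26  [(if A₀.live then A₁.lim else A₁.tag) - 2]
34. n1.tag = 29  [A₁.mk * 2 + 19]
35. n1.mk = -4  [(if A₀.live then A₁.mk else A₁.tag) - 9]
36. n1.lim = 26  [A₁.lim * -1 + 52]
37. n0.val = 12  [S.pre + 11]

-4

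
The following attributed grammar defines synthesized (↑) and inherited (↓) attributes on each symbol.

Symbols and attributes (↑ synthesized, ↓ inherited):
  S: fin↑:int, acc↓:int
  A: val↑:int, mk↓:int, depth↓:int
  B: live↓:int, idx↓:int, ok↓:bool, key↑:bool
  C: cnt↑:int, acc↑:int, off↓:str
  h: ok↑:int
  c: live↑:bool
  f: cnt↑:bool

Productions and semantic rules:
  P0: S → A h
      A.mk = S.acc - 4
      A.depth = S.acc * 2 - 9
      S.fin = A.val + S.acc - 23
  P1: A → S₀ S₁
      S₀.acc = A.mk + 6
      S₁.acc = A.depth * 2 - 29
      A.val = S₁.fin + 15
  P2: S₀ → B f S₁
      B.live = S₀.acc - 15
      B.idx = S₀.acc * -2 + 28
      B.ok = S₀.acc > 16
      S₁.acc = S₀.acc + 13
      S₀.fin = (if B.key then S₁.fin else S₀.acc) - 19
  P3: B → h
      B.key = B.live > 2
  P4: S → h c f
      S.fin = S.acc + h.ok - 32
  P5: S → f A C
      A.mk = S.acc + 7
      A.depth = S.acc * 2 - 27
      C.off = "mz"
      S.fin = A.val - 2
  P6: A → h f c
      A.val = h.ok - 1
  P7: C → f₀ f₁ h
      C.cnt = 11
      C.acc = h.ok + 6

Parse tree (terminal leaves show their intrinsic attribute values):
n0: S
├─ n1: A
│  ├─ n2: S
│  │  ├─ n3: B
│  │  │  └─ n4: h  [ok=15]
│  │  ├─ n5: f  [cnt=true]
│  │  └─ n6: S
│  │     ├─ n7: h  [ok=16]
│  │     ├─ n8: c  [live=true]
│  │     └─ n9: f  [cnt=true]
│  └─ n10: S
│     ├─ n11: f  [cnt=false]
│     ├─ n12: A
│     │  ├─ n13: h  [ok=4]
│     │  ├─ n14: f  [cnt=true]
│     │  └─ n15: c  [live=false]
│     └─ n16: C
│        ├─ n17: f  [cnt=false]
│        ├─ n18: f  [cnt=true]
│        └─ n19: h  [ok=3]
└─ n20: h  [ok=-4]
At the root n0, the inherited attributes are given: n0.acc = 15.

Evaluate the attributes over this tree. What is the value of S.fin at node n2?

1. n0.acc = 15  [given at root]
2. n1.mk = 11  [S.acc - 4]
3. n1.depth = 21  [S.acc * 2 - 9]
4. n2.acc = 17  [A.mk + 6]
5. n3.live = 2  [S₀.acc - 15]
6. n3.idx = -6  [S₀.acc * -2 + 28]
7. n3.ok = true  [S₀.acc > 16]
8. n4.ok = 15  [terminal]
9. n3.key = false  [B.live > 2]
10. n5.cnt = true  [terminal]
11. n6.acc = 30  [S₀.acc + 13]
12. n7.ok = 16  [terminal]
13. n8.live = true  [terminal]
14. n9.cnt = true  [terminal]
15. n6.fin = 14  [S.acc + h.ok - 32]
16. n2.fin = -2  [(if B.key then S₁.fin else S₀.acc) - 19]
17. n10.acc = 13  [A.depth * 2 - 29]
18. n11.cnt = false  [terminal]
19. n12.mk = 20  [S.acc + 7]
20. n12.depth = -1  [S.acc * 2 - 27]
21. n13.ok = 4  [terminal]
22. n14.cnt = true  [terminal]
23. n15.live = false  [terminal]
24. n12.val = 3  [h.ok - 1]
25. n16.off = "mz"  ["mz"]
26. n17.cnt = false  [terminal]
27. n18.cnt = true  [terminal]
28. n19.ok = 3  [terminal]
29. n16.cnt = 11  [11]
30. n16.acc = 9  [h.ok + 6]
31. n10.fin = 1  [A.val - 2]
32. n1.val = 16  [S₁.fin + 15]
33. n20.ok = -4  [terminal]
34. n0.fin = 8  [A.val + S.acc - 23]

-2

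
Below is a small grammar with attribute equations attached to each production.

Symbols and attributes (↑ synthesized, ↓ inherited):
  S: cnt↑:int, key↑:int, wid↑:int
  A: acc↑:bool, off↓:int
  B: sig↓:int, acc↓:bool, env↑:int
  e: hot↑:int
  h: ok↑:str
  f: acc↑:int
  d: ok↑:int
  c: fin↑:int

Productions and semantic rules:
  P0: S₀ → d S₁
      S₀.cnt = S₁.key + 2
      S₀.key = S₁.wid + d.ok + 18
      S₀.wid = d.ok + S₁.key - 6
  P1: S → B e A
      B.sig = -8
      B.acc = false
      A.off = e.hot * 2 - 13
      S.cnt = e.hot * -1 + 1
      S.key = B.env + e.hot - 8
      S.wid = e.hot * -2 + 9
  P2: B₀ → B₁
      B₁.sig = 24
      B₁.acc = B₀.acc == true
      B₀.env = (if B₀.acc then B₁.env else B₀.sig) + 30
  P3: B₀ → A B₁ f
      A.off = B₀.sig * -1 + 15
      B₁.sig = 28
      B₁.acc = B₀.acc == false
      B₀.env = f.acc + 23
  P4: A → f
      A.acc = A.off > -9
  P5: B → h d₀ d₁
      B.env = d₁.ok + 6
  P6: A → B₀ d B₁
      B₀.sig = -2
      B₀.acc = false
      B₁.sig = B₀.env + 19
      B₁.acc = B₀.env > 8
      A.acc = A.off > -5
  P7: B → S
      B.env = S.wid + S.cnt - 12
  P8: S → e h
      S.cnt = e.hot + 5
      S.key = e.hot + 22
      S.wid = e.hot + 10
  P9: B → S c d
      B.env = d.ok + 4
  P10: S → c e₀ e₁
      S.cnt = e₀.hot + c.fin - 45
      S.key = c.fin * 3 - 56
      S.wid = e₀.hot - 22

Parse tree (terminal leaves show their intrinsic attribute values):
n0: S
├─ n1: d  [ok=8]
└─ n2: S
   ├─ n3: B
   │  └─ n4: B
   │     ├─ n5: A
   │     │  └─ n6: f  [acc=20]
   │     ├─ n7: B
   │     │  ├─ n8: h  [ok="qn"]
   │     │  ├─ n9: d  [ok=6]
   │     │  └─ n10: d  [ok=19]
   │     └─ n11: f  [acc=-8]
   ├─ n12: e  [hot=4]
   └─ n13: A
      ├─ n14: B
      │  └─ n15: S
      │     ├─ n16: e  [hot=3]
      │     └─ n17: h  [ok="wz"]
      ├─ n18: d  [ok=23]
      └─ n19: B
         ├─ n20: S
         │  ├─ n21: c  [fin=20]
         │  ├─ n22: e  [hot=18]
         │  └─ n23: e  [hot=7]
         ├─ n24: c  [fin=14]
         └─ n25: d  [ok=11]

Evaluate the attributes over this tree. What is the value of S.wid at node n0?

20

1. n1.ok = 8  [terminal]
2. n3.sig = -8  [-8]
3. n3.acc = false  [false]
4. n4.sig = 24  [24]
5. n4.acc = false  [B₀.acc == true]
6. n5.off = -9  [B₀.sig * -1 + 15]
7. n6.acc = 20  [terminal]
8. n5.acc = false  [A.off > -9]
9. n7.sig = 28  [28]
10. n7.acc = true  [B₀.acc == false]
11. n8.ok = "qn"  [terminal]
12. n9.ok = 6  [terminal]
13. n10.ok = 19  [terminal]
14. n7.env = 25  [d₁.ok + 6]
15. n11.acc = -8  [terminal]
16. n4.env = 15  [f.acc + 23]
17. n3.env = 22  [(if B₀.acc then B₁.env else B₀.sig) + 30]
18. n12.hot = 4  [terminal]
19. n13.off = -5  [e.hot * 2 - 13]
20. n14.sig = -2  [-2]
21. n14.acc = false  [false]
22. n16.hot = 3  [terminal]
23. n17.ok = "wz"  [terminal]
24. n15.cnt = 8  [e.hot + 5]
25. n15.key = 25  [e.hot + 22]
26. n15.wid = 13  [e.hot + 10]
27. n14.env = 9  [S.wid + S.cnt - 12]
28. n18.ok = 23  [terminal]
29. n19.sig = 28  [B₀.env + 19]
30. n19.acc = true  [B₀.env > 8]
31. n21.fin = 20  [terminal]
32. n22.hot = 18  [terminal]
33. n23.hot = 7  [terminal]
34. n20.cnt = -7  [e₀.hot + c.fin - 45]
35. n20.key = 4  [c.fin * 3 - 56]
36. n20.wid = -4  [e₀.hot - 22]
37. n24.fin = 14  [terminal]
38. n25.ok = 11  [terminal]
39. n19.env = 15  [d.ok + 4]
40. n13.acc = false  [A.off > -5]
41. n2.cnt = -3  [e.hot * -1 + 1]
42. n2.key = 18  [B.env + e.hot - 8]
43. n2.wid = 1  [e.hot * -2 + 9]
44. n0.cnt = 20  [S₁.key + 2]
45. n0.key = 27  [S₁.wid + d.ok + 18]
46. n0.wid = 20  [d.ok + S₁.key - 6]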